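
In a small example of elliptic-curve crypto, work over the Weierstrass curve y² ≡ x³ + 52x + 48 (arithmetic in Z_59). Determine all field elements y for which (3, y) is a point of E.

x³ + 52x + 48 = 231 ≡ 54 (mod 59).
54 is a non-residue mod 59; no y exists.

none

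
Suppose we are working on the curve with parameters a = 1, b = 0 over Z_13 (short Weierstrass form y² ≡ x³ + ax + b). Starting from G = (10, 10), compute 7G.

(3, 2)

Double-and-add on 7 = (111)₂. Start with G = (10, 10) for the leading 1-bit.
double: tangent at (10, 10): λ = (3·10² + 1)/(2·10) ≡ 2/7. 7⁻¹ ≡ 2 (mod 13), so λ ≡ 2·2 ≡ 4.
  x = λ² - 10 - 10 = 16 - 20 ≡ 9; y = λ·(10 - 9) - 10 ≡ 7. → (9, 7)
add G: (9, 7) + (10, 10). λ = (10 - 7)/(10 - 9) ≡ 3/1 mod 13. 1⁻¹ ≡ 1 (mod 13), so λ ≡ 3.
  x = λ² - 9 - 10 = 9 - 19 ≡ 3; y = λ·(9 - 3) - 7 ≡ 11. → (3, 11)
double: tangent at (3, 11): λ = (3·3² + 1)/(2·11) ≡ 2/9. 9⁻¹ ≡ 3 (mod 13), so λ ≡ 2·3 ≡ 6.
  x = λ² - 3 - 3 = 36 - 6 ≡ 4; y = λ·(3 - 4) - 11 ≡ 9. → (4, 9)
add G: (4, 9) + (10, 10). λ = (10 - 9)/(10 - 4) ≡ 1/6 mod 13. 6⁻¹ ≡ 11 (mod 13), so λ ≡ 11.
  x = λ² - 4 - 10 = 121 - 14 ≡ 3; y = λ·(4 - 3) - 9 ≡ 2. → (3, 2)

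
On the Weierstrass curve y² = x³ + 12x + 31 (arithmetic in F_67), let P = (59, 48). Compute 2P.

tangent at (59, 48): λ = (3·59² + 12)/(2·48) ≡ 3/29. 29⁻¹ ≡ 37 (mod 67) since 29·37 = 1073 ≡ 1, so λ ≡ 3·37 ≡ 44.
  x = λ² - 59 - 59 = 1936 - 118 ≡ 9; y = λ·(59 - 9) - 48 ≡ 8. → (9, 8)

(9, 8)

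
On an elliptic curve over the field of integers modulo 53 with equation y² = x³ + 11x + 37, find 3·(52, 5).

(43, 27)

Write G = (52, 5).
Repeated addition: build up to 3G.
2G: tangent at (52, 5): λ = (3·52² + 11)/(2·5) ≡ 14/10. 10⁻¹ ≡ 16 (mod 53), so λ ≡ 14·16 ≡ 12.
  x = λ² - 52 - 52 = 144 - 104 ≡ 40; y = λ·(52 - 40) - 5 ≡ 33. → (40, 33)
3G: (40, 33) + (52, 5). λ = (5 - 33)/(52 - 40) ≡ 25/12 mod 53. 12⁻¹ ≡ 31 (mod 53) since 12·31 = 372 ≡ 1, so λ ≡ 33.
  x = λ² - 40 - 52 = 1089 - 92 ≡ 43; y = λ·(40 - 43) - 33 ≡ 27. → (43, 27)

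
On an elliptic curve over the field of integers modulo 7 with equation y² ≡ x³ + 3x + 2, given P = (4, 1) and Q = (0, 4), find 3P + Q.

First 3P:
Repeated addition: build up to 3P.
2P: tangent at (4, 1): λ = (3·4² + 3)/(2·1) ≡ 2/2. 2⁻¹ ≡ 4 (mod 7), so λ ≡ 2·4 ≡ 1.
  x = λ² - 4 - 4 = 1 - 8 ≡ 0; y = λ·(4 - 0) - 1 ≡ 3. → (0, 3)
3P: (0, 3) + (4, 1). λ = (1 - 3)/(4 - 0) ≡ 5/4 mod 7. 4⁻¹ ≡ 2 (mod 7), so λ ≡ 3.
  x = λ² - 0 - 4 = 9 - 4 ≡ 5; y = λ·(0 - 5) - 3 ≡ 3. → (5, 3)
3P = (5, 3).
Finally 3P + Q:
(5, 3) + (0, 4). λ = (4 - 3)/(0 - 5) ≡ 1/2 mod 7. 2⁻¹ ≡ 4 (mod 7) since 2·4 = 8 ≡ 1, so λ ≡ 4.
  x = λ² - 5 - 0 = 16 - 5 ≡ 4; y = λ·(5 - 4) - 3 ≡ 1. → (4, 1)

(4, 1)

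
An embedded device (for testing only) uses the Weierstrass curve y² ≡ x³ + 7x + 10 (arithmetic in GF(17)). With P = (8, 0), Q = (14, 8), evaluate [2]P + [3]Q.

First 2P:
Repeated addition: build up to 2P.
2P: (8, 0) + (8, 0): same x and y₁ ≡ -y₂, so the sum is the point at infinity.
2P = the point at infinity.
Next 3Q:
Repeated addition: build up to 3Q.
2Q: tangent at (14, 8): λ = (3·14² + 7)/(2·8) ≡ 0/16. 16⁻¹ ≡ 16 (mod 17) since 16·16 = 256 ≡ 1, so λ ≡ 0·16 ≡ 0.
  x = λ² - 14 - 14 = 0 - 28 ≡ 6; y = λ·(14 - 6) - 8 ≡ 9. → (6, 9)
3Q: (6, 9) + (14, 8). λ = (8 - 9)/(14 - 6) ≡ 16/8 mod 17. 8⁻¹ ≡ 15 (mod 17) since 8·15 = 120 ≡ 1, so λ ≡ 2.
  x = λ² - 6 - 14 = 4 - 20 ≡ 1; y = λ·(6 - 1) - 9 ≡ 1. → (1, 1)
3Q = (1, 1).
Finally 2P + 3Q:
the point at infinity + (1, 1) = (1, 1) (identity).

(1, 1)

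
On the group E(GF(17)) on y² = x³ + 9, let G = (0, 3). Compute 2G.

tangent at (0, 3): λ = (3·0² + 0)/(2·3) ≡ 0/6. 6⁻¹ ≡ 3 (mod 17) since 6·3 = 18 ≡ 1, so λ ≡ 0·3 ≡ 0.
  x = λ² - 0 - 0 = 0 - 0 ≡ 0; y = λ·(0 - 0) - 3 ≡ 14. → (0, 14)

(0, 14)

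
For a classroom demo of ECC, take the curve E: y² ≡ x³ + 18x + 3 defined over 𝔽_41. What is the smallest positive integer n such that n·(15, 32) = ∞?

2P: tangent at (15, 32): λ = (3·15² + 18)/(2·32) ≡ 37/23. 23⁻¹ ≡ 25 (mod 41), so λ ≡ 37·25 ≡ 23.
  x = λ² - 15 - 15 = 529 - 30 ≡ 7; y = λ·(15 - 7) - 32 ≡ 29. → (7, 29)
3P: (7, 29) + (15, 32). λ = (32 - 29)/(15 - 7) ≡ 3/8 mod 41. 8⁻¹ ≡ 36 (mod 41), so λ ≡ 26.
  x = λ² - 7 - 15 = 676 - 22 ≡ 39; y = λ·(7 - 39) - 29 ≡ 0. → (39, 0)
4P: (39, 0) + (15, 32). λ = (32 - 0)/(15 - 39) ≡ 32/17 mod 41. 17⁻¹ ≡ 29 (mod 41), so λ ≡ 26.
  x = λ² - 39 - 15 = 676 - 54 ≡ 7; y = λ·(39 - 7) - 0 ≡ 12. → (7, 12)
5P: (7, 12) + (15, 32). λ = (32 - 12)/(15 - 7) ≡ 20/8 mod 41. 8⁻¹ ≡ 36 (mod 41) since 8·36 = 288 ≡ 1, so λ ≡ 23.
  x = λ² - 7 - 15 = 529 - 22 ≡ 15; y = λ·(7 - 15) - 12 ≡ 9. → (15, 9)
6P: (15, 9) + (15, 32): same x and y₁ ≡ -y₂, so the sum is ∞.
6P = ∞, so the order is 6.

6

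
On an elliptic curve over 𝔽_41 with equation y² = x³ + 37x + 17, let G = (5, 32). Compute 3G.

Repeated addition: build up to 3G.
2G: tangent at (5, 32): λ = (3·5² + 37)/(2·32) ≡ 30/23. 23⁻¹ ≡ 25 (mod 41) since 23·25 = 575 ≡ 1, so λ ≡ 30·25 ≡ 12.
  x = λ² - 5 - 5 = 144 - 10 ≡ 11; y = λ·(5 - 11) - 32 ≡ 19. → (11, 19)
3G: (11, 19) + (5, 32). λ = (32 - 19)/(5 - 11) ≡ 13/35 mod 41. 35⁻¹ ≡ 34 (mod 41), so λ ≡ 32.
  x = λ² - 11 - 5 = 1024 - 16 ≡ 24; y = λ·(11 - 24) - 19 ≡ 16. → (24, 16)

(24, 16)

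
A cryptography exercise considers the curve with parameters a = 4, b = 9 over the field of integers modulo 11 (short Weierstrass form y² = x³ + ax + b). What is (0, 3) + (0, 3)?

(9, 2)

tangent at (0, 3): λ = (3·0² + 4)/(2·3) ≡ 4/6. 6⁻¹ ≡ 2 (mod 11), so λ ≡ 4·2 ≡ 8.
  x = λ² - 0 - 0 = 64 - 0 ≡ 9; y = λ·(0 - 9) - 3 ≡ 2. → (9, 2)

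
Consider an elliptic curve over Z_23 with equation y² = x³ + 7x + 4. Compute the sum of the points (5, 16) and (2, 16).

(16, 7)

(5, 16) + (2, 16). λ = (16 - 16)/(2 - 5) ≡ 0/20 mod 23. 20⁻¹ ≡ 15 (mod 23), so λ ≡ 0.
  x = λ² - 5 - 2 = 0 - 7 ≡ 16; y = λ·(5 - 16) - 16 ≡ 7. → (16, 7)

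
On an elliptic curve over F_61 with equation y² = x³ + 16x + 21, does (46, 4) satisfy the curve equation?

no

y² = 4² ≡ 16; x³ + 16x + 21 = 98093 ≡ 5 (mod 61). 16 ≠ 5.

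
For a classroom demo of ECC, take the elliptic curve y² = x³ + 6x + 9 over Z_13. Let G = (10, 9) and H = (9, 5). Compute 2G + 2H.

First 2G:
Repeated addition: build up to 2G.
2G: tangent at (10, 9): λ = (3·10² + 6)/(2·9) ≡ 7/5. 5⁻¹ ≡ 8 (mod 13) since 5·8 = 40 ≡ 1, so λ ≡ 7·8 ≡ 4.
  x = λ² - 10 - 10 = 16 - 20 ≡ 9; y = λ·(10 - 9) - 9 ≡ 8. → (9, 8)
2G = (9, 8).
Next 2H:
Repeated addition: build up to 2H.
2H: tangent at (9, 5): λ = (3·9² + 6)/(2·5) ≡ 2/10. 10⁻¹ ≡ 4 (mod 13), so λ ≡ 2·4 ≡ 8.
  x = λ² - 9 - 9 = 64 - 18 ≡ 7; y = λ·(9 - 7) - 5 ≡ 11. → (7, 11)
2H = (7, 11).
Finally 2G + 2H:
(9, 8) + (7, 11). λ = (11 - 8)/(7 - 9) ≡ 3/11 mod 13. 11⁻¹ ≡ 6 (mod 13) since 11·6 = 66 ≡ 1, so λ ≡ 5.
  x = λ² - 9 - 7 = 25 - 16 ≡ 9; y = λ·(9 - 9) - 8 ≡ 5. → (9, 5)

(9, 5)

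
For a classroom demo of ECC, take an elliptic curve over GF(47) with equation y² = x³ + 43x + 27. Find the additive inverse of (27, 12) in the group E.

(27, 35)

-(27, 12) = (27, -12 mod 47) = (27, 35).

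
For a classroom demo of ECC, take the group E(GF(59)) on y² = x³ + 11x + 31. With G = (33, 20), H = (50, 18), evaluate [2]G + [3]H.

(41, 14)

First 2G:
Repeated addition: build up to 2G.
2G: tangent at (33, 20): λ = (3·33² + 11)/(2·20) ≡ 33/40. 40⁻¹ ≡ 31 (mod 59) since 40·31 = 1240 ≡ 1, so λ ≡ 33·31 ≡ 20.
  x = λ² - 33 - 33 = 400 - 66 ≡ 39; y = λ·(33 - 39) - 20 ≡ 37. → (39, 37)
2G = (39, 37).
Next 3H:
Repeated addition: build up to 3H.
2H: tangent at (50, 18): λ = (3·50² + 11)/(2·18) ≡ 18/36. 36⁻¹ ≡ 41 (mod 59) since 36·41 = 1476 ≡ 1, so λ ≡ 18·41 ≡ 30.
  x = λ² - 50 - 50 = 900 - 100 ≡ 33; y = λ·(50 - 33) - 18 ≡ 20. → (33, 20)
3H: (33, 20) + (50, 18). λ = (18 - 20)/(50 - 33) ≡ 57/17 mod 59. 17⁻¹ ≡ 7 (mod 59), so λ ≡ 45.
  x = λ² - 33 - 50 = 2025 - 83 ≡ 54; y = λ·(33 - 54) - 20 ≡ 38. → (54, 38)
3H = (54, 38).
Finally 2G + 3H:
(39, 37) + (54, 38). λ = (38 - 37)/(54 - 39) ≡ 1/15 mod 59. 15⁻¹ ≡ 4 (mod 59), so λ ≡ 4.
  x = λ² - 39 - 54 = 16 - 93 ≡ 41; y = λ·(39 - 41) - 37 ≡ 14. → (41, 14)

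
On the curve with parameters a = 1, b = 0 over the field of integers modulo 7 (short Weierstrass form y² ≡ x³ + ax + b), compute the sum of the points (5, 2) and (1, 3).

(5, 5)

(5, 2) + (1, 3). λ = (3 - 2)/(1 - 5) ≡ 1/3 mod 7. 3⁻¹ ≡ 5 (mod 7) since 3·5 = 15 ≡ 1, so λ ≡ 5.
  x = λ² - 5 - 1 = 25 - 6 ≡ 5; y = λ·(5 - 5) - 2 ≡ 5. → (5, 5)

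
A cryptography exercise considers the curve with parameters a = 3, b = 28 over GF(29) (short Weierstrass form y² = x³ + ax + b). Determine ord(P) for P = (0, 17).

2P: tangent at (0, 17): λ = (3·0² + 3)/(2·17) ≡ 3/5. 5⁻¹ ≡ 6 (mod 29), so λ ≡ 3·6 ≡ 18.
  x = λ² - 0 - 0 = 324 - 0 ≡ 5; y = λ·(0 - 5) - 17 ≡ 9. → (5, 9)
3P: (5, 9) + (0, 17). λ = (17 - 9)/(0 - 5) ≡ 8/24 mod 29. 24⁻¹ ≡ 23 (mod 29), so λ ≡ 10.
  x = λ² - 5 - 0 = 100 - 5 ≡ 8; y = λ·(5 - 8) - 9 ≡ 19. → (8, 19)
4P: (8, 19) + (0, 17). λ = (17 - 19)/(0 - 8) ≡ 27/21 mod 29. 21⁻¹ ≡ 18 (mod 29) since 21·18 = 378 ≡ 1, so λ ≡ 22.
  x = λ² - 8 - 0 = 484 - 8 ≡ 12; y = λ·(8 - 12) - 19 ≡ 9. → (12, 9)
5P: (12, 9) + (0, 17). λ = (17 - 9)/(0 - 12) ≡ 8/17 mod 29. 17⁻¹ ≡ 12 (mod 29), so λ ≡ 9.
  x = λ² - 12 - 0 = 81 - 12 ≡ 11; y = λ·(12 - 11) - 9 ≡ 0. → (11, 0)
6P: (11, 0) + (0, 17). λ = (17 - 0)/(0 - 11) ≡ 17/18 mod 29. 18⁻¹ ≡ 21 (mod 29) since 18·21 = 378 ≡ 1, so λ ≡ 9.
  x = λ² - 11 - 0 = 81 - 11 ≡ 12; y = λ·(11 - 12) - 0 ≡ 20. → (12, 20)
7P: (12, 20) + (0, 17). λ = (17 - 20)/(0 - 12) ≡ 26/17 mod 29. 17⁻¹ ≡ 12 (mod 29) since 17·12 = 204 ≡ 1, so λ ≡ 22.
  x = λ² - 12 - 0 = 484 - 12 ≡ 8; y = λ·(12 - 8) - 20 ≡ 10. → (8, 10)
8P: (8, 10) + (0, 17). λ = (17 - 10)/(0 - 8) ≡ 7/21 mod 29. 21⁻¹ ≡ 18 (mod 29), so λ ≡ 10.
  x = λ² - 8 - 0 = 100 - 8 ≡ 5; y = λ·(8 - 5) - 10 ≡ 20. → (5, 20)
9P: (5, 20) + (0, 17). λ = (17 - 20)/(0 - 5) ≡ 26/24 mod 29. 24⁻¹ ≡ 23 (mod 29), so λ ≡ 18.
  x = λ² - 5 - 0 = 324 - 5 ≡ 0; y = λ·(5 - 0) - 20 ≡ 12. → (0, 12)
10P: (0, 12) + (0, 17): same x and y₁ ≡ -y₂, so the sum is O.
10P = O, so the order is 10.

10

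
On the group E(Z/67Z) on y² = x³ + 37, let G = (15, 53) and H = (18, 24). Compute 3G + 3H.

First 3G:
Repeated addition: build up to 3G.
2G: tangent at (15, 53): λ = (3·15² + 0)/(2·53) ≡ 5/39. 39⁻¹ ≡ 55 (mod 67), so λ ≡ 5·55 ≡ 7.
  x = λ² - 15 - 15 = 49 - 30 ≡ 19; y = λ·(15 - 19) - 53 ≡ 53. → (19, 53)
3G: (19, 53) + (15, 53). λ = (53 - 53)/(15 - 19) ≡ 0/63 mod 67. 63⁻¹ ≡ 50 (mod 67), so λ ≡ 0.
  x = λ² - 19 - 15 = 0 - 34 ≡ 33; y = λ·(19 - 33) - 53 ≡ 14. → (33, 14)
3G = (33, 14).
Next 3H:
Repeated addition: build up to 3H.
2H: tangent at (18, 24): λ = (3·18² + 0)/(2·24) ≡ 34/48. 48⁻¹ ≡ 7 (mod 67), so λ ≡ 34·7 ≡ 37.
  x = λ² - 18 - 18 = 1369 - 36 ≡ 60; y = λ·(18 - 60) - 24 ≡ 30. → (60, 30)
3H: (60, 30) + (18, 24). λ = (24 - 30)/(18 - 60) ≡ 61/25 mod 67. 25⁻¹ ≡ 59 (mod 67), so λ ≡ 48.
  x = λ² - 60 - 18 = 2304 - 78 ≡ 15; y = λ·(60 - 15) - 30 ≡ 53. → (15, 53)
3H = (15, 53).
Finally 3G + 3H:
(33, 14) + (15, 53). λ = (53 - 14)/(15 - 33) ≡ 39/49 mod 67. 49⁻¹ ≡ 26 (mod 67) since 49·26 = 1274 ≡ 1, so λ ≡ 9.
  x = λ² - 33 - 15 = 81 - 48 ≡ 33; y = λ·(33 - 33) - 14 ≡ 53. → (33, 53)

(33, 53)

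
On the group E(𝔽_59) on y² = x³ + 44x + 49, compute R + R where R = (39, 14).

tangent at (39, 14): λ = (3·39² + 44)/(2·14) ≡ 5/28. 28⁻¹ ≡ 19 (mod 59), so λ ≡ 5·19 ≡ 36.
  x = λ² - 39 - 39 = 1296 - 78 ≡ 38; y = λ·(39 - 38) - 14 ≡ 22. → (38, 22)

(38, 22)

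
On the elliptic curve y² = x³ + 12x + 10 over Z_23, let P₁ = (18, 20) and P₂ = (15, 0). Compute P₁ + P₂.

(14, 22)

(18, 20) + (15, 0). λ = (0 - 20)/(15 - 18) ≡ 3/20 mod 23. 20⁻¹ ≡ 15 (mod 23), so λ ≡ 22.
  x = λ² - 18 - 15 = 484 - 33 ≡ 14; y = λ·(18 - 14) - 20 ≡ 22. → (14, 22)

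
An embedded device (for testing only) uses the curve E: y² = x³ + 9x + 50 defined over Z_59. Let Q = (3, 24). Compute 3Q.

Repeated addition: build up to 3Q.
2Q: tangent at (3, 24): λ = (3·3² + 9)/(2·24) ≡ 36/48. 48⁻¹ ≡ 16 (mod 59) since 48·16 = 768 ≡ 1, so λ ≡ 36·16 ≡ 45.
  x = λ² - 3 - 3 = 2025 - 6 ≡ 13; y = λ·(3 - 13) - 24 ≡ 57. → (13, 57)
3Q: (13, 57) + (3, 24). λ = (24 - 57)/(3 - 13) ≡ 26/49 mod 59. 49⁻¹ ≡ 53 (mod 59), so λ ≡ 21.
  x = λ² - 13 - 3 = 441 - 16 ≡ 12; y = λ·(13 - 12) - 57 ≡ 23. → (12, 23)

(12, 23)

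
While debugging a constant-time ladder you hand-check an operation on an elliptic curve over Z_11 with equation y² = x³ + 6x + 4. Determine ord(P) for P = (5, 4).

2P: tangent at (5, 4): λ = (3·5² + 6)/(2·4) ≡ 4/8. 8⁻¹ ≡ 7 (mod 11), so λ ≡ 4·7 ≡ 6.
  x = λ² - 5 - 5 = 36 - 10 ≡ 4; y = λ·(5 - 4) - 4 ≡ 2. → (4, 2)
3P: (4, 2) + (5, 4). λ = (4 - 2)/(5 - 4) ≡ 2/1 mod 11. 1⁻¹ ≡ 1 (mod 11), so λ ≡ 2.
  x = λ² - 4 - 5 = 4 - 9 ≡ 6; y = λ·(4 - 6) - 2 ≡ 5. → (6, 5)
4P: (6, 5) + (5, 4). λ = (4 - 5)/(5 - 6) ≡ 10/10 mod 11. 10⁻¹ ≡ 10 (mod 11), so λ ≡ 1.
  x = λ² - 6 - 5 = 1 - 11 ≡ 1; y = λ·(6 - 1) - 5 ≡ 0. → (1, 0)
5P: (1, 0) + (5, 4). λ = (4 - 0)/(5 - 1) ≡ 4/4 mod 11. 4⁻¹ ≡ 3 (mod 11), so λ ≡ 1.
  x = λ² - 1 - 5 = 1 - 6 ≡ 6; y = λ·(1 - 6) - 0 ≡ 6. → (6, 6)
6P: (6, 6) + (5, 4). λ = (4 - 6)/(5 - 6) ≡ 9/10 mod 11. 10⁻¹ ≡ 10 (mod 11) since 10·10 = 100 ≡ 1, so λ ≡ 2.
  x = λ² - 6 - 5 = 4 - 11 ≡ 4; y = λ·(6 - 4) - 6 ≡ 9. → (4, 9)
7P: (4, 9) + (5, 4). λ = (4 - 9)/(5 - 4) ≡ 6/1 mod 11. 1⁻¹ ≡ 1 (mod 11) since 1·1 = 1 ≡ 1, so λ ≡ 6.
  x = λ² - 4 - 5 = 36 - 9 ≡ 5; y = λ·(4 - 5) - 9 ≡ 7. → (5, 7)
8P: (5, 7) + (5, 4): same x and y₁ ≡ -y₂, so the sum is the point at infinity.
8P = the point at infinity, so the order is 8.

8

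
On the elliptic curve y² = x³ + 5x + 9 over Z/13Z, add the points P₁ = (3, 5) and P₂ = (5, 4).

(3, 5) + (5, 4). λ = (4 - 5)/(5 - 3) ≡ 12/2 mod 13. 2⁻¹ ≡ 7 (mod 13), so λ ≡ 6.
  x = λ² - 3 - 5 = 36 - 8 ≡ 2; y = λ·(3 - 2) - 5 ≡ 1. → (2, 1)

(2, 1)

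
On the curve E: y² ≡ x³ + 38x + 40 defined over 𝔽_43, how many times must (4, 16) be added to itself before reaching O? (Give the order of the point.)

2P: tangent at (4, 16): λ = (3·4² + 38)/(2·16) ≡ 0/32. 32⁻¹ ≡ 39 (mod 43) since 32·39 = 1248 ≡ 1, so λ ≡ 0·39 ≡ 0.
  x = λ² - 4 - 4 = 0 - 8 ≡ 35; y = λ·(4 - 35) - 16 ≡ 27. → (35, 27)
3P: (35, 27) + (4, 16). λ = (16 - 27)/(4 - 35) ≡ 32/12 mod 43. 12⁻¹ ≡ 18 (mod 43), so λ ≡ 17.
  x = λ² - 35 - 4 = 289 - 39 ≡ 35; y = λ·(35 - 35) - 27 ≡ 16. → (35, 16)
4P: (35, 16) + (4, 16). λ = (16 - 16)/(4 - 35) ≡ 0/12 mod 43. 12⁻¹ ≡ 18 (mod 43), so λ ≡ 0.
  x = λ² - 35 - 4 = 0 - 39 ≡ 4; y = λ·(35 - 4) - 16 ≡ 27. → (4, 27)
5P: (4, 27) + (4, 16): same x and y₁ ≡ -y₂, so the sum is O.
5P = O, so the order is 5.

5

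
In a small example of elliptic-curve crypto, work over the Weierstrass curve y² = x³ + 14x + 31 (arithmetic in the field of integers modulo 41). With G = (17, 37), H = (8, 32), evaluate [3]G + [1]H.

(16, 28)

First 3G:
Repeated addition: build up to 3G.
2G: tangent at (17, 37): λ = (3·17² + 14)/(2·37) ≡ 20/33. 33⁻¹ ≡ 5 (mod 41), so λ ≡ 20·5 ≡ 18.
  x = λ² - 17 - 17 = 324 - 34 ≡ 3; y = λ·(17 - 3) - 37 ≡ 10. → (3, 10)
3G: (3, 10) + (17, 37). λ = (37 - 10)/(17 - 3) ≡ 27/14 mod 41. 14⁻¹ ≡ 3 (mod 41) since 14·3 = 42 ≡ 1, so λ ≡ 40.
  x = λ² - 3 - 17 = 1600 - 20 ≡ 22; y = λ·(3 - 22) - 10 ≡ 9. → (22, 9)
3G = (22, 9).
Finally 3G + H:
(22, 9) + (8, 32). λ = (32 - 9)/(8 - 22) ≡ 23/27 mod 41. 27⁻¹ ≡ 38 (mod 41) since 27·38 = 1026 ≡ 1, so λ ≡ 13.
  x = λ² - 22 - 8 = 169 - 30 ≡ 16; y = λ·(22 - 16) - 9 ≡ 28. → (16, 28)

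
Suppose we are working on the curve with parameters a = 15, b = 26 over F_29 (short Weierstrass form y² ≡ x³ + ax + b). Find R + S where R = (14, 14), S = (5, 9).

(14, 14) + (5, 9). λ = (9 - 14)/(5 - 14) ≡ 24/20 mod 29. 20⁻¹ ≡ 16 (mod 29), so λ ≡ 7.
  x = λ² - 14 - 5 = 49 - 19 ≡ 1; y = λ·(14 - 1) - 14 ≡ 19. → (1, 19)

(1, 19)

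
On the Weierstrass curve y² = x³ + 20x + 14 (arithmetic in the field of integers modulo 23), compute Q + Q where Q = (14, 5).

tangent at (14, 5): λ = (3·14² + 20)/(2·5) ≡ 10/10. 10⁻¹ ≡ 7 (mod 23), so λ ≡ 10·7 ≡ 1.
  x = λ² - 14 - 14 = 1 - 28 ≡ 19; y = λ·(14 - 19) - 5 ≡ 13. → (19, 13)

(19, 13)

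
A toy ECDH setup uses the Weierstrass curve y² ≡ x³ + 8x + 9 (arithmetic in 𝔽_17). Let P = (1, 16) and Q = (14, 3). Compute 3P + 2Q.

(14, 14)

First 3P:
Repeated addition: build up to 3P.
2P: tangent at (1, 16): λ = (3·1² + 8)/(2·16) ≡ 11/15. 15⁻¹ ≡ 8 (mod 17) since 15·8 = 120 ≡ 1, so λ ≡ 11·8 ≡ 3.
  x = λ² - 1 - 1 = 9 - 2 ≡ 7; y = λ·(1 - 7) - 16 ≡ 0. → (7, 0)
3P: (7, 0) + (1, 16). λ = (16 - 0)/(1 - 7) ≡ 16/11 mod 17. 11⁻¹ ≡ 14 (mod 17) since 11·14 = 154 ≡ 1, so λ ≡ 3.
  x = λ² - 7 - 1 = 9 - 8 ≡ 1; y = λ·(7 - 1) - 0 ≡ 1. → (1, 1)
3P = (1, 1).
Next 2Q:
Repeated addition: build up to 2Q.
2Q: tangent at (14, 3): λ = (3·14² + 8)/(2·3) ≡ 1/6. 6⁻¹ ≡ 3 (mod 17) since 6·3 = 18 ≡ 1, so λ ≡ 1·3 ≡ 3.
  x = λ² - 14 - 14 = 9 - 28 ≡ 15; y = λ·(14 - 15) - 3 ≡ 11. → (15, 11)
2Q = (15, 11).
Finally 3P + 2Q:
(1, 1) + (15, 11). λ = (11 - 1)/(15 - 1) ≡ 10/14 mod 17. 14⁻¹ ≡ 11 (mod 17), so λ ≡ 8.
  x = λ² - 1 - 15 = 64 - 16 ≡ 14; y = λ·(1 - 14) - 1 ≡ 14. → (14, 14)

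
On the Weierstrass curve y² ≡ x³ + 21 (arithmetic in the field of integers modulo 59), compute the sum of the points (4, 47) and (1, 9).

(44, 56)

(4, 47) + (1, 9). λ = (9 - 47)/(1 - 4) ≡ 21/56 mod 59. 56⁻¹ ≡ 39 (mod 59), so λ ≡ 52.
  x = λ² - 4 - 1 = 2704 - 5 ≡ 44; y = λ·(4 - 44) - 47 ≡ 56. → (44, 56)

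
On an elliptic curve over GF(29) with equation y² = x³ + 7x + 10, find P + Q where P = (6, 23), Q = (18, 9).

(12, 13)

(6, 23) + (18, 9). λ = (9 - 23)/(18 - 6) ≡ 15/12 mod 29. 12⁻¹ ≡ 17 (mod 29), so λ ≡ 23.
  x = λ² - 6 - 18 = 529 - 24 ≡ 12; y = λ·(6 - 12) - 23 ≡ 13. → (12, 13)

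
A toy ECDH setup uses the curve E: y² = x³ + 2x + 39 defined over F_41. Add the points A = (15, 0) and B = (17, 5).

(15, 0) + (17, 5). λ = (5 - 0)/(17 - 15) ≡ 5/2 mod 41. 2⁻¹ ≡ 21 (mod 41), so λ ≡ 23.
  x = λ² - 15 - 17 = 529 - 32 ≡ 5; y = λ·(15 - 5) - 0 ≡ 25. → (5, 25)

(5, 25)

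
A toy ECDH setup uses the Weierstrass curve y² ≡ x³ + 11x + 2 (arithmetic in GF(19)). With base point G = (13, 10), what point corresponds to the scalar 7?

(13, 10)

Repeated addition: build up to 7G.
2G: tangent at (13, 10): λ = (3·13² + 11)/(2·10) ≡ 5/1. 1⁻¹ ≡ 1 (mod 19) since 1·1 = 1 ≡ 1, so λ ≡ 5·1 ≡ 5.
  x = λ² - 13 - 13 = 25 - 26 ≡ 18; y = λ·(13 - 18) - 10 ≡ 3. → (18, 3)
3G: (18, 3) + (13, 10). λ = (10 - 3)/(13 - 18) ≡ 7/14 mod 19. 14⁻¹ ≡ 15 (mod 19), so λ ≡ 10.
  x = λ² - 18 - 13 = 100 - 31 ≡ 12; y = λ·(18 - 12) - 3 ≡ 0. → (12, 0)
4G: (12, 0) + (13, 10). λ = (10 - 0)/(13 - 12) ≡ 10/1 mod 19. 1⁻¹ ≡ 1 (mod 19), so λ ≡ 10.
  x = λ² - 12 - 13 = 100 - 25 ≡ 18; y = λ·(12 - 18) - 0 ≡ 16. → (18, 16)
5G: (18, 16) + (13, 10). λ = (10 - 16)/(13 - 18) ≡ 13/14 mod 19. 14⁻¹ ≡ 15 (mod 19) since 14·15 = 210 ≡ 1, so λ ≡ 5.
  x = λ² - 18 - 13 = 25 - 31 ≡ 13; y = λ·(18 - 13) - 16 ≡ 9. → (13, 9)
6G: (13, 9) + (13, 10): same x and y₁ ≡ -y₂, so the sum is O.
7G: O + (13, 10) = (13, 10) (identity).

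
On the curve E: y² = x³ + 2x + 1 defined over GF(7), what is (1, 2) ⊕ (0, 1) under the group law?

(1, 2) + (0, 1). λ = (1 - 2)/(0 - 1) ≡ 6/6 mod 7. 6⁻¹ ≡ 6 (mod 7), so λ ≡ 1.
  x = λ² - 1 - 0 = 1 - 1 ≡ 0; y = λ·(1 - 0) - 2 ≡ 6. → (0, 6)

(0, 6)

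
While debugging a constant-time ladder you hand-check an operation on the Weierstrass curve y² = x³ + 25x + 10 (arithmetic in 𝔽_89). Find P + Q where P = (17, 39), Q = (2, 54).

(71, 15)

(17, 39) + (2, 54). λ = (54 - 39)/(2 - 17) ≡ 15/74 mod 89. 74⁻¹ ≡ 83 (mod 89), so λ ≡ 88.
  x = λ² - 17 - 2 = 7744 - 19 ≡ 71; y = λ·(17 - 71) - 39 ≡ 15. → (71, 15)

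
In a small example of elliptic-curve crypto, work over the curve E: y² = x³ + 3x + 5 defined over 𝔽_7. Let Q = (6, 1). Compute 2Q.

tangent at (6, 1): λ = (3·6² + 3)/(2·1) ≡ 6/2. 2⁻¹ ≡ 4 (mod 7) since 2·4 = 8 ≡ 1, so λ ≡ 6·4 ≡ 3.
  x = λ² - 6 - 6 = 9 - 12 ≡ 4; y = λ·(6 - 4) - 1 ≡ 5. → (4, 5)

(4, 5)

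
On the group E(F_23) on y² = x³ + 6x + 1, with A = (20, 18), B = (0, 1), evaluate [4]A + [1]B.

First 4A:
Repeated addition: build up to 4A.
2A: tangent at (20, 18): λ = (3·20² + 6)/(2·18) ≡ 10/13. 13⁻¹ ≡ 16 (mod 23), so λ ≡ 10·16 ≡ 22.
  x = λ² - 20 - 20 = 484 - 40 ≡ 7; y = λ·(20 - 7) - 18 ≡ 15. → (7, 15)
3A: (7, 15) + (20, 18). λ = (18 - 15)/(20 - 7) ≡ 3/13 mod 23. 13⁻¹ ≡ 16 (mod 23), so λ ≡ 2.
  x = λ² - 7 - 20 = 4 - 27 ≡ 0; y = λ·(7 - 0) - 15 ≡ 22. → (0, 22)
4A: (0, 22) + (20, 18). λ = (18 - 22)/(20 - 0) ≡ 19/20 mod 23. 20⁻¹ ≡ 15 (mod 23), so λ ≡ 9.
  x = λ² - 0 - 20 = 81 - 20 ≡ 15; y = λ·(0 - 15) - 22 ≡ 4. → (15, 4)
4A = (15, 4).
Finally 4A + B:
(15, 4) + (0, 1). λ = (1 - 4)/(0 - 15) ≡ 20/8 mod 23. 8⁻¹ ≡ 3 (mod 23), so λ ≡ 14.
  x = λ² - 15 - 0 = 196 - 15 ≡ 20; y = λ·(15 - 20) - 4 ≡ 18. → (20, 18)

(20, 18)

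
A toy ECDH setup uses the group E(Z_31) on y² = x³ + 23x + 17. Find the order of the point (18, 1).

7

2P: tangent at (18, 1): λ = (3·18² + 23)/(2·1) ≡ 3/2. 2⁻¹ ≡ 16 (mod 31) since 2·16 = 32 ≡ 1, so λ ≡ 3·16 ≡ 17.
  x = λ² - 18 - 18 = 289 - 36 ≡ 5; y = λ·(18 - 5) - 1 ≡ 3. → (5, 3)
3P: (5, 3) + (18, 1). λ = (1 - 3)/(18 - 5) ≡ 29/13 mod 31. 13⁻¹ ≡ 12 (mod 31) since 13·12 = 156 ≡ 1, so λ ≡ 7.
  x = λ² - 5 - 18 = 49 - 23 ≡ 26; y = λ·(5 - 26) - 3 ≡ 5. → (26, 5)
4P: (26, 5) + (18, 1). λ = (1 - 5)/(18 - 26) ≡ 27/23 mod 31. 23⁻¹ ≡ 27 (mod 31), so λ ≡ 16.
  x = λ² - 26 - 18 = 256 - 44 ≡ 26; y = λ·(26 - 26) - 5 ≡ 26. → (26, 26)
5P: (26, 26) + (18, 1). λ = (1 - 26)/(18 - 26) ≡ 6/23 mod 31. 23⁻¹ ≡ 27 (mod 31), so λ ≡ 7.
  x = λ² - 26 - 18 = 49 - 44 ≡ 5; y = λ·(26 - 5) - 26 ≡ 28. → (5, 28)
6P: (5, 28) + (18, 1). λ = (1 - 28)/(18 - 5) ≡ 4/13 mod 31. 13⁻¹ ≡ 12 (mod 31), so λ ≡ 17.
  x = λ² - 5 - 18 = 289 - 23 ≡ 18; y = λ·(5 - 18) - 28 ≡ 30. → (18, 30)
7P: (18, 30) + (18, 1): same x and y₁ ≡ -y₂, so the sum is ∞.
7P = ∞, so the order is 7.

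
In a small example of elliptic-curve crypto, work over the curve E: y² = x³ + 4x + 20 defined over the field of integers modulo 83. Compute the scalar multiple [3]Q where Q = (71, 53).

Repeated addition: build up to 3Q.
2Q: tangent at (71, 53): λ = (3·71² + 4)/(2·53) ≡ 21/23. 23⁻¹ ≡ 65 (mod 83) since 23·65 = 1495 ≡ 1, so λ ≡ 21·65 ≡ 37.
  x = λ² - 71 - 71 = 1369 - 142 ≡ 65; y = λ·(71 - 65) - 53 ≡ 3. → (65, 3)
3Q: (65, 3) + (71, 53). λ = (53 - 3)/(71 - 65) ≡ 50/6 mod 83. 6⁻¹ ≡ 14 (mod 83) since 6·14 = 84 ≡ 1, so λ ≡ 36.
  x = λ² - 65 - 71 = 1296 - 136 ≡ 81; y = λ·(65 - 81) - 3 ≡ 2. → (81, 2)

(81, 2)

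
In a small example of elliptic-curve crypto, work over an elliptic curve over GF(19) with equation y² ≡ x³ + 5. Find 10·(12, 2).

(12, 2)

Write G = (12, 2).
Repeated addition: build up to 10G.
2G: tangent at (12, 2): λ = (3·12² + 0)/(2·2) ≡ 14/4. 4⁻¹ ≡ 5 (mod 19) since 4·5 = 20 ≡ 1, so λ ≡ 14·5 ≡ 13.
  x = λ² - 12 - 12 = 169 - 24 ≡ 12; y = λ·(12 - 12) - 2 ≡ 17. → (12, 17)
3G: (12, 17) + (12, 2): same x and y₁ ≡ -y₂, so the sum is the point at infinity.
4G: the point at infinity + (12, 2) = (12, 2) (identity).
5G: tangent at (12, 2): λ = (3·12² + 0)/(2·2) ≡ 14/4. 4⁻¹ ≡ 5 (mod 19), so λ ≡ 14·5 ≡ 13.
  x = λ² - 12 - 12 = 169 - 24 ≡ 12; y = λ·(12 - 12) - 2 ≡ 17. → (12, 17)
6G: (12, 17) + (12, 2): same x and y₁ ≡ -y₂, so the sum is the point at infinity.
7G: the point at infinity + (12, 2) = (12, 2) (identity).
8G: tangent at (12, 2): λ = (3·12² + 0)/(2·2) ≡ 14/4. 4⁻¹ ≡ 5 (mod 19), so λ ≡ 14·5 ≡ 13.
  x = λ² - 12 - 12 = 169 - 24 ≡ 12; y = λ·(12 - 12) - 2 ≡ 17. → (12, 17)
9G: (12, 17) + (12, 2): same x and y₁ ≡ -y₂, so the sum is the point at infinity.
10G: the point at infinity + (12, 2) = (12, 2) (identity).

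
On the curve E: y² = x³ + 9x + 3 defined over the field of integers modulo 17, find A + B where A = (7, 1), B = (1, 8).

(7, 1) + (1, 8). λ = (8 - 1)/(1 - 7) ≡ 7/11 mod 17. 11⁻¹ ≡ 14 (mod 17) since 11·14 = 154 ≡ 1, so λ ≡ 13.
  x = λ² - 7 - 1 = 169 - 8 ≡ 8; y = λ·(7 - 8) - 1 ≡ 3. → (8, 3)

(8, 3)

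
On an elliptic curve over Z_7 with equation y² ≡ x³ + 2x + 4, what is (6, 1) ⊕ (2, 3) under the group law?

(1, 0)

(6, 1) + (2, 3). λ = (3 - 1)/(2 - 6) ≡ 2/3 mod 7. 3⁻¹ ≡ 5 (mod 7) since 3·5 = 15 ≡ 1, so λ ≡ 3.
  x = λ² - 6 - 2 = 9 - 8 ≡ 1; y = λ·(6 - 1) - 1 ≡ 0. → (1, 0)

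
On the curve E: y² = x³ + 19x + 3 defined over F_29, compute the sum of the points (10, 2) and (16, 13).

(12, 4)

(10, 2) + (16, 13). λ = (13 - 2)/(16 - 10) ≡ 11/6 mod 29. 6⁻¹ ≡ 5 (mod 29) since 6·5 = 30 ≡ 1, so λ ≡ 26.
  x = λ² - 10 - 16 = 676 - 26 ≡ 12; y = λ·(10 - 12) - 2 ≡ 4. → (12, 4)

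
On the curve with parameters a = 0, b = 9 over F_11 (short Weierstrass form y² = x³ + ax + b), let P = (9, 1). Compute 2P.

(7, 0)

tangent at (9, 1): λ = (3·9² + 0)/(2·1) ≡ 1/2. 2⁻¹ ≡ 6 (mod 11), so λ ≡ 1·6 ≡ 6.
  x = λ² - 9 - 9 = 36 - 18 ≡ 7; y = λ·(9 - 7) - 1 ≡ 0. → (7, 0)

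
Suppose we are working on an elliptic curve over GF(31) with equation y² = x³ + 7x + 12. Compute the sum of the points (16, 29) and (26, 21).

(7, 1)

(16, 29) + (26, 21). λ = (21 - 29)/(26 - 16) ≡ 23/10 mod 31. 10⁻¹ ≡ 28 (mod 31) since 10·28 = 280 ≡ 1, so λ ≡ 24.
  x = λ² - 16 - 26 = 576 - 42 ≡ 7; y = λ·(16 - 7) - 29 ≡ 1. → (7, 1)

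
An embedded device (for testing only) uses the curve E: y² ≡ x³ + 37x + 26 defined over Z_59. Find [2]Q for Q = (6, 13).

tangent at (6, 13): λ = (3·6² + 37)/(2·13) ≡ 27/26. 26⁻¹ ≡ 25 (mod 59) since 26·25 = 650 ≡ 1, so λ ≡ 27·25 ≡ 26.
  x = λ² - 6 - 6 = 676 - 12 ≡ 15; y = λ·(6 - 15) - 13 ≡ 48. → (15, 48)

(15, 48)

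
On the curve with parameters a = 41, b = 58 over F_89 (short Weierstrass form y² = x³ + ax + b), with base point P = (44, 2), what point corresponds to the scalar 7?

Repeated addition: build up to 7P.
2P: tangent at (44, 2): λ = (3·44² + 41)/(2·2) ≡ 64/4. 4⁻¹ ≡ 67 (mod 89), so λ ≡ 64·67 ≡ 16.
  x = λ² - 44 - 44 = 256 - 88 ≡ 79; y = λ·(44 - 79) - 2 ≡ 61. → (79, 61)
3P: (79, 61) + (44, 2). λ = (2 - 61)/(44 - 79) ≡ 30/54 mod 89. 54⁻¹ ≡ 61 (mod 89), so λ ≡ 50.
  x = λ² - 79 - 44 = 2500 - 123 ≡ 63; y = λ·(79 - 63) - 61 ≡ 27. → (63, 27)
4P: (63, 27) + (44, 2). λ = (2 - 27)/(44 - 63) ≡ 64/70 mod 89. 70⁻¹ ≡ 14 (mod 89) since 70·14 = 980 ≡ 1, so λ ≡ 6.
  x = λ² - 63 - 44 = 36 - 107 ≡ 18; y = λ·(63 - 18) - 27 ≡ 65. → (18, 65)
5P: (18, 65) + (44, 2). λ = (2 - 65)/(44 - 18) ≡ 26/26 mod 89. 26⁻¹ ≡ 24 (mod 89), so λ ≡ 1.
  x = λ² - 18 - 44 = 1 - 62 ≡ 28; y = λ·(18 - 28) - 65 ≡ 14. → (28, 14)
6P: (28, 14) + (44, 2). λ = (2 - 14)/(44 - 28) ≡ 77/16 mod 89. 16⁻¹ ≡ 39 (mod 89) since 16·39 = 624 ≡ 1, so λ ≡ 66.
  x = λ² - 28 - 44 = 4356 - 72 ≡ 12; y = λ·(28 - 12) - 14 ≡ 63. → (12, 63)
7P: (12, 63) + (44, 2). λ = (2 - 63)/(44 - 12) ≡ 28/32 mod 89. 32⁻¹ ≡ 64 (mod 89), so λ ≡ 12.
  x = λ² - 12 - 44 = 144 - 56 ≡ 88; y = λ·(12 - 88) - 63 ≡ 4. → (88, 4)

(88, 4)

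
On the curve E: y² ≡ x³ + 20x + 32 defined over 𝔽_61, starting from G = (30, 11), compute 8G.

(47, 27)

Repeated addition: build up to 8G.
2G: tangent at (30, 11): λ = (3·30² + 20)/(2·11) ≡ 36/22. 22⁻¹ ≡ 25 (mod 61), so λ ≡ 36·25 ≡ 46.
  x = λ² - 30 - 30 = 2116 - 60 ≡ 43; y = λ·(30 - 43) - 11 ≡ 1. → (43, 1)
3G: (43, 1) + (30, 11). λ = (11 - 1)/(30 - 43) ≡ 10/48 mod 61. 48⁻¹ ≡ 14 (mod 61), so λ ≡ 18.
  x = λ² - 43 - 30 = 324 - 73 ≡ 7; y = λ·(43 - 7) - 1 ≡ 37. → (7, 37)
4G: (7, 37) + (30, 11). λ = (11 - 37)/(30 - 7) ≡ 35/23 mod 61. 23⁻¹ ≡ 8 (mod 61) since 23·8 = 184 ≡ 1, so λ ≡ 36.
  x = λ² - 7 - 30 = 1296 - 37 ≡ 39; y = λ·(7 - 39) - 37 ≡ 31. → (39, 31)
5G: (39, 31) + (30, 11). λ = (11 - 31)/(30 - 39) ≡ 41/52 mod 61. 52⁻¹ ≡ 27 (mod 61), so λ ≡ 9.
  x = λ² - 39 - 30 = 81 - 69 ≡ 12; y = λ·(39 - 12) - 31 ≡ 29. → (12, 29)
6G: (12, 29) + (30, 11). λ = (11 - 29)/(30 - 12) ≡ 43/18 mod 61. 18⁻¹ ≡ 17 (mod 61) since 18·17 = 306 ≡ 1, so λ ≡ 60.
  x = λ² - 12 - 30 = 3600 - 42 ≡ 20; y = λ·(12 - 20) - 29 ≡ 40. → (20, 40)
7G: (20, 40) + (30, 11). λ = (11 - 40)/(30 - 20) ≡ 32/10 mod 61. 10⁻¹ ≡ 55 (mod 61) since 10·55 = 550 ≡ 1, so λ ≡ 52.
  x = λ² - 20 - 30 = 2704 - 50 ≡ 31; y = λ·(20 - 31) - 40 ≡ 59. → (31, 59)
8G: (31, 59) + (30, 11). λ = (11 - 59)/(30 - 31) ≡ 13/60 mod 61. 60⁻¹ ≡ 60 (mod 61) since 60·60 = 3600 ≡ 1, so λ ≡ 48.
  x = λ² - 31 - 30 = 2304 - 61 ≡ 47; y = λ·(31 - 47) - 59 ≡ 27. → (47, 27)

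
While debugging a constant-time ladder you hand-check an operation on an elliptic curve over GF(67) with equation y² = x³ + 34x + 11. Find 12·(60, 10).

(22, 34)

Write Q = (60, 10).
Repeated addition: build up to 12Q.
2Q: tangent at (60, 10): λ = (3·60² + 34)/(2·10) ≡ 47/20. 20⁻¹ ≡ 57 (mod 67) since 20·57 = 1140 ≡ 1, so λ ≡ 47·57 ≡ 66.
  x = λ² - 60 - 60 = 4356 - 120 ≡ 15; y = λ·(60 - 15) - 10 ≡ 12. → (15, 12)
3Q: (15, 12) + (60, 10). λ = (10 - 12)/(60 - 15) ≡ 65/45 mod 67. 45⁻¹ ≡ 3 (mod 67), so λ ≡ 61.
  x = λ² - 15 - 60 = 3721 - 75 ≡ 28; y = λ·(15 - 28) - 12 ≡ 66. → (28, 66)
4Q: (28, 66) + (60, 10). λ = (10 - 66)/(60 - 28) ≡ 11/32 mod 67. 32⁻¹ ≡ 44 (mod 67) since 32·44 = 1408 ≡ 1, so λ ≡ 15.
  x = λ² - 28 - 60 = 225 - 88 ≡ 3; y = λ·(28 - 3) - 66 ≡ 41. → (3, 41)
5Q: (3, 41) + (60, 10). λ = (10 - 41)/(60 - 3) ≡ 36/57 mod 67. 57⁻¹ ≡ 20 (mod 67), so λ ≡ 50.
  x = λ² - 3 - 60 = 2500 - 63 ≡ 25; y = λ·(3 - 25) - 41 ≡ 65. → (25, 65)
6Q: (25, 65) + (60, 10). λ = (10 - 65)/(60 - 25) ≡ 12/35 mod 67. 35⁻¹ ≡ 23 (mod 67) since 35·23 = 805 ≡ 1, so λ ≡ 8.
  x = λ² - 25 - 60 = 64 - 85 ≡ 46; y = λ·(25 - 46) - 65 ≡ 35. → (46, 35)
7Q: (46, 35) + (60, 10). λ = (10 - 35)/(60 - 46) ≡ 42/14 mod 67. 14⁻¹ ≡ 24 (mod 67), so λ ≡ 3.
  x = λ² - 46 - 60 = 9 - 106 ≡ 37; y = λ·(46 - 37) - 35 ≡ 59. → (37, 59)
8Q: (37, 59) + (60, 10). λ = (10 - 59)/(60 - 37) ≡ 18/23 mod 67. 23⁻¹ ≡ 35 (mod 67), so λ ≡ 27.
  x = λ² - 37 - 60 = 729 - 97 ≡ 29; y = λ·(37 - 29) - 59 ≡ 23. → (29, 23)
9Q: (29, 23) + (60, 10). λ = (10 - 23)/(60 - 29) ≡ 54/31 mod 67. 31⁻¹ ≡ 13 (mod 67) since 31·13 = 403 ≡ 1, so λ ≡ 32.
  x = λ² - 29 - 60 = 1024 - 89 ≡ 64; y = λ·(29 - 64) - 23 ≡ 63. → (64, 63)
10Q: (64, 63) + (60, 10). λ = (10 - 63)/(60 - 64) ≡ 14/63 mod 67. 63⁻¹ ≡ 50 (mod 67), so λ ≡ 30.
  x = λ² - 64 - 60 = 900 - 124 ≡ 39; y = λ·(64 - 39) - 63 ≡ 17. → (39, 17)
11Q: (39, 17) + (60, 10). λ = (10 - 17)/(60 - 39) ≡ 60/21 mod 67. 21⁻¹ ≡ 16 (mod 67), so λ ≡ 22.
  x = λ² - 39 - 60 = 484 - 99 ≡ 50; y = λ·(39 - 50) - 17 ≡ 9. → (50, 9)
12Q: (50, 9) + (60, 10). λ = (10 - 9)/(60 - 50) ≡ 1/10 mod 67. 10⁻¹ ≡ 47 (mod 67) since 10·47 = 470 ≡ 1, so λ ≡ 47.
  x = λ² - 50 - 60 = 2209 - 110 ≡ 22; y = λ·(50 - 22) - 9 ≡ 34. → (22, 34)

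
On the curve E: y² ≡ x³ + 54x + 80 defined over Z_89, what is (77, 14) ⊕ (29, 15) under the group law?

(77, 14) + (29, 15). λ = (15 - 14)/(29 - 77) ≡ 1/41 mod 89. 41⁻¹ ≡ 76 (mod 89), so λ ≡ 76.
  x = λ² - 77 - 29 = 5776 - 106 ≡ 63; y = λ·(77 - 63) - 14 ≡ 71. → (63, 71)

(63, 71)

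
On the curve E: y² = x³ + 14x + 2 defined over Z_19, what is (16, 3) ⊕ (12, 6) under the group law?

(7, 14)

(16, 3) + (12, 6). λ = (6 - 3)/(12 - 16) ≡ 3/15 mod 19. 15⁻¹ ≡ 14 (mod 19), so λ ≡ 4.
  x = λ² - 16 - 12 = 16 - 28 ≡ 7; y = λ·(16 - 7) - 3 ≡ 14. → (7, 14)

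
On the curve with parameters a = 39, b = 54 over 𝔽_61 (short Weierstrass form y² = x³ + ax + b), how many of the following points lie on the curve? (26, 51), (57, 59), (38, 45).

1

(26, 51): 51² ≡ 39, rhs ≡ 39 → on.
(57, 59): 59² ≡ 4, rhs ≡ 17 → off.
(38, 45): 45² ≡ 12, rhs ≡ 44 → off.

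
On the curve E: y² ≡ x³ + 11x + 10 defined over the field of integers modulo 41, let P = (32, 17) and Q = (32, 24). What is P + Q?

O

The two points share x = 32 and their y-coordinates satisfy 17 + 24 ≡ 0 (mod 41), so they are inverses. Their sum is O.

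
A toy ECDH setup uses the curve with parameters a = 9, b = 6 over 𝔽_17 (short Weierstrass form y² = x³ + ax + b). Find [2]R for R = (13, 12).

(7, 15)

tangent at (13, 12): λ = (3·13² + 9)/(2·12) ≡ 6/7. 7⁻¹ ≡ 5 (mod 17), so λ ≡ 6·5 ≡ 13.
  x = λ² - 13 - 13 = 169 - 26 ≡ 7; y = λ·(13 - 7) - 12 ≡ 15. → (7, 15)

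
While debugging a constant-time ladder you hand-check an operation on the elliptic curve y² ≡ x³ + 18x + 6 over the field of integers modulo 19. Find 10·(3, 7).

Write Q = (3, 7).
Double-and-add on 10 = (1010)₂. Start with Q = (3, 7) for the leading 1-bit.
double: tangent at (3, 7): λ = (3·3² + 18)/(2·7) ≡ 7/14. 14⁻¹ ≡ 15 (mod 19), so λ ≡ 7·15 ≡ 10.
  x = λ² - 3 - 3 = 100 - 6 ≡ 18; y = λ·(3 - 18) - 7 ≡ 14. → (18, 14)
double: tangent at (18, 14): λ = (3·18² + 18)/(2·14) ≡ 2/9. 9⁻¹ ≡ 17 (mod 19) since 9·17 = 153 ≡ 1, so λ ≡ 2·17 ≡ 15.
  x = λ² - 18 - 18 = 225 - 36 ≡ 18; y = λ·(18 - 18) - 14 ≡ 5. → (18, 5)
add Q: (18, 5) + (3, 7). λ = (7 - 5)/(3 - 18) ≡ 2/4 mod 19. 4⁻¹ ≡ 5 (mod 19) since 4·5 = 20 ≡ 1, so λ ≡ 10.
  x = λ² - 18 - 3 = 100 - 21 ≡ 3; y = λ·(18 - 3) - 5 ≡ 12. → (3, 12)
double: tangent at (3, 12): λ = (3·3² + 18)/(2·12) ≡ 7/5. 5⁻¹ ≡ 4 (mod 19), so λ ≡ 7·4 ≡ 9.
  x = λ² - 3 - 3 = 81 - 6 ≡ 18; y = λ·(3 - 18) - 12 ≡ 5. → (18, 5)

(18, 5)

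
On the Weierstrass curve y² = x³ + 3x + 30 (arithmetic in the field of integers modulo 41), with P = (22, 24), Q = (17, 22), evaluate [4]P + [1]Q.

First 4P:
Double-and-add on 4 = (100)₂. Start with P = (22, 24) for the leading 1-bit.
double: tangent at (22, 24): λ = (3·22² + 3)/(2·24) ≡ 20/7. 7⁻¹ ≡ 6 (mod 41), so λ ≡ 20·6 ≡ 38.
  x = λ² - 22 - 22 = 1444 - 44 ≡ 6; y = λ·(22 - 6) - 24 ≡ 10. → (6, 10)
double: tangent at (6, 10): λ = (3·6² + 3)/(2·10) ≡ 29/20. 20⁻¹ ≡ 39 (mod 41) since 20·39 = 780 ≡ 1, so λ ≡ 29·39 ≡ 24.
  x = λ² - 6 - 6 = 576 - 12 ≡ 31; y = λ·(6 - 31) - 10 ≡ 5. → (31, 5)
4P = (31, 5).
Finally 4P + Q:
(31, 5) + (17, 22). λ = (22 - 5)/(17 - 31) ≡ 17/27 mod 41. 27⁻¹ ≡ 38 (mod 41), so λ ≡ 31.
  x = λ² - 31 - 17 = 961 - 48 ≡ 11; y = λ·(31 - 11) - 5 ≡ 0. → (11, 0)

(11, 0)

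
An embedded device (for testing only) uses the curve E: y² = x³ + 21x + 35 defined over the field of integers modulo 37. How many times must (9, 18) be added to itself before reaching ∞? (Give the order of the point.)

7

2P: tangent at (9, 18): λ = (3·9² + 21)/(2·18) ≡ 5/36. 36⁻¹ ≡ 36 (mod 37), so λ ≡ 5·36 ≡ 32.
  x = λ² - 9 - 9 = 1024 - 18 ≡ 7; y = λ·(9 - 7) - 18 ≡ 9. → (7, 9)
3P: (7, 9) + (9, 18). λ = (18 - 9)/(9 - 7) ≡ 9/2 mod 37. 2⁻¹ ≡ 19 (mod 37), so λ ≡ 23.
  x = λ² - 7 - 9 = 529 - 16 ≡ 32; y = λ·(7 - 32) - 9 ≡ 8. → (32, 8)
4P: (32, 8) + (9, 18). λ = (18 - 8)/(9 - 32) ≡ 10/14 mod 37. 14⁻¹ ≡ 8 (mod 37), so λ ≡ 6.
  x = λ² - 32 - 9 = 36 - 41 ≡ 32; y = λ·(32 - 32) - 8 ≡ 29. → (32, 29)
5P: (32, 29) + (9, 18). λ = (18 - 29)/(9 - 32) ≡ 26/14 mod 37. 14⁻¹ ≡ 8 (mod 37), so λ ≡ 23.
  x = λ² - 32 - 9 = 529 - 41 ≡ 7; y = λ·(32 - 7) - 29 ≡ 28. → (7, 28)
6P: (7, 28) + (9, 18). λ = (18 - 28)/(9 - 7) ≡ 27/2 mod 37. 2⁻¹ ≡ 19 (mod 37), so λ ≡ 32.
  x = λ² - 7 - 9 = 1024 - 16 ≡ 9; y = λ·(7 - 9) - 28 ≡ 19. → (9, 19)
7P: (9, 19) + (9, 18): same x and y₁ ≡ -y₂, so the sum is ∞.
7P = ∞, so the order is 7.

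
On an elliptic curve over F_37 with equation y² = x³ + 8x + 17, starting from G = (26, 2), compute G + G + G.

(12, 19)

Repeated addition: build up to 3G.
2G: tangent at (26, 2): λ = (3·26² + 8)/(2·2) ≡ 1/4. 4⁻¹ ≡ 28 (mod 37), so λ ≡ 1·28 ≡ 28.
  x = λ² - 26 - 26 = 784 - 52 ≡ 29; y = λ·(26 - 29) - 2 ≡ 25. → (29, 25)
3G: (29, 25) + (26, 2). λ = (2 - 25)/(26 - 29) ≡ 14/34 mod 37. 34⁻¹ ≡ 12 (mod 37), so λ ≡ 20.
  x = λ² - 29 - 26 = 400 - 55 ≡ 12; y = λ·(29 - 12) - 25 ≡ 19. → (12, 19)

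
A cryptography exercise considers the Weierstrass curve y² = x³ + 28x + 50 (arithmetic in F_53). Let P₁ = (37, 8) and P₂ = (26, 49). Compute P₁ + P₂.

(37, 8) + (26, 49). λ = (49 - 8)/(26 - 37) ≡ 41/42 mod 53. 42⁻¹ ≡ 24 (mod 53) since 42·24 = 1008 ≡ 1, so λ ≡ 30.
  x = λ² - 37 - 26 = 900 - 63 ≡ 42; y = λ·(37 - 42) - 8 ≡ 1. → (42, 1)

(42, 1)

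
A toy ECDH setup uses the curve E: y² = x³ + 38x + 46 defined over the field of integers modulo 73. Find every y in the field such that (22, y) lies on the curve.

19, 54

x³ + 38x + 46 = 11530 ≡ 69 (mod 73).
Square roots of 69 mod 73: 19 and 54 (since 19² = 361 ≡ 69).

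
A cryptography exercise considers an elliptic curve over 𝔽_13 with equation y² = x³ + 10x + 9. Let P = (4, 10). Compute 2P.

tangent at (4, 10): λ = (3·4² + 10)/(2·10) ≡ 6/7. 7⁻¹ ≡ 2 (mod 13), so λ ≡ 6·2 ≡ 12.
  x = λ² - 4 - 4 = 144 - 8 ≡ 6; y = λ·(4 - 6) - 10 ≡ 5. → (6, 5)

(6, 5)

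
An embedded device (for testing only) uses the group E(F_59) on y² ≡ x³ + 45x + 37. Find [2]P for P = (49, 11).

tangent at (49, 11): λ = (3·49² + 45)/(2·11) ≡ 50/22. 22⁻¹ ≡ 51 (mod 59) since 22·51 = 1122 ≡ 1, so λ ≡ 50·51 ≡ 13.
  x = λ² - 49 - 49 = 169 - 98 ≡ 12; y = λ·(49 - 12) - 11 ≡ 57. → (12, 57)

(12, 57)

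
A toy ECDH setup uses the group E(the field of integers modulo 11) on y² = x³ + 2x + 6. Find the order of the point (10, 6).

2P: tangent at (10, 6): λ = (3·10² + 2)/(2·6) ≡ 5/1. 1⁻¹ ≡ 1 (mod 11) since 1·1 = 1 ≡ 1, so λ ≡ 5·1 ≡ 5.
  x = λ² - 10 - 10 = 25 - 20 ≡ 5; y = λ·(10 - 5) - 6 ≡ 8. → (5, 8)
3P: (5, 8) + (10, 6). λ = (6 - 8)/(10 - 5) ≡ 9/5 mod 11. 5⁻¹ ≡ 9 (mod 11), so λ ≡ 4.
  x = λ² - 5 - 10 = 16 - 15 ≡ 1; y = λ·(5 - 1) - 8 ≡ 8. → (1, 8)
4P: (1, 8) + (10, 6). λ = (6 - 8)/(10 - 1) ≡ 9/9 mod 11. 9⁻¹ ≡ 5 (mod 11), so λ ≡ 1.
  x = λ² - 1 - 10 = 1 - 11 ≡ 1; y = λ·(1 - 1) - 8 ≡ 3. → (1, 3)
5P: (1, 3) + (10, 6). λ = (6 - 3)/(10 - 1) ≡ 3/9 mod 11. 9⁻¹ ≡ 5 (mod 11), so λ ≡ 4.
  x = λ² - 1 - 10 = 16 - 11 ≡ 5; y = λ·(1 - 5) - 3 ≡ 3. → (5, 3)
6P: (5, 3) + (10, 6). λ = (6 - 3)/(10 - 5) ≡ 3/5 mod 11. 5⁻¹ ≡ 9 (mod 11), so λ ≡ 5.
  x = λ² - 5 - 10 = 25 - 15 ≡ 10; y = λ·(5 - 10) - 3 ≡ 5. → (10, 5)
7P: (10, 5) + (10, 6): same x and y₁ ≡ -y₂, so the sum is O.
7P = O, so the order is 7.

7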